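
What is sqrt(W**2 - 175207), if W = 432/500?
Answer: I*sqrt(2737597711)/125 ≈ 418.58*I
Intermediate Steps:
W = 108/125 (W = 432*(1/500) = 108/125 ≈ 0.86400)
sqrt(W**2 - 175207) = sqrt((108/125)**2 - 175207) = sqrt(11664/15625 - 175207) = sqrt(-2737597711/15625) = I*sqrt(2737597711)/125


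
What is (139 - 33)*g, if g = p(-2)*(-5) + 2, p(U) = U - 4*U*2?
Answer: -7208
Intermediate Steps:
p(U) = -7*U (p(U) = U - 8*U = -7*U)
g = -68 (g = -7*(-2)*(-5) + 2 = 14*(-5) + 2 = -70 + 2 = -68)
(139 - 33)*g = (139 - 33)*(-68) = 106*(-68) = -7208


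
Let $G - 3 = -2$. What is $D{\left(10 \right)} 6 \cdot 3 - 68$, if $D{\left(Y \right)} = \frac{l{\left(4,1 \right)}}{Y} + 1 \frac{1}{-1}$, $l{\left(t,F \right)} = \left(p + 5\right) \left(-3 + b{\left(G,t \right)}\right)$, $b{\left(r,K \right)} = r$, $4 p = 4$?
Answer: $- \frac{538}{5} \approx -107.6$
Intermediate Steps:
$p = 1$ ($p = \frac{1}{4} \cdot 4 = 1$)
$G = 1$ ($G = 3 - 2 = 1$)
$l{\left(t,F \right)} = -12$ ($l{\left(t,F \right)} = \left(1 + 5\right) \left(-3 + 1\right) = 6 \left(-2\right) = -12$)
$D{\left(Y \right)} = -1 - \frac{12}{Y}$ ($D{\left(Y \right)} = - \frac{12}{Y} + 1 \frac{1}{-1} = - \frac{12}{Y} + 1 \left(-1\right) = - \frac{12}{Y} - 1 = -1 - \frac{12}{Y}$)
$D{\left(10 \right)} 6 \cdot 3 - 68 = \frac{-12 - 10}{10} \cdot 6 \cdot 3 - 68 = \frac{-12 - 10}{10} \cdot 18 - 68 = \frac{1}{10} \left(-22\right) 18 - 68 = \left(- \frac{11}{5}\right) 18 - 68 = - \frac{198}{5} - 68 = - \frac{538}{5}$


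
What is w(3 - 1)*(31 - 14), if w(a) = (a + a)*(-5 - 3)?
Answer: -544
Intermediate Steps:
w(a) = -16*a (w(a) = (2*a)*(-8) = -16*a)
w(3 - 1)*(31 - 14) = (-16*(3 - 1))*(31 - 14) = -16*2*17 = -32*17 = -544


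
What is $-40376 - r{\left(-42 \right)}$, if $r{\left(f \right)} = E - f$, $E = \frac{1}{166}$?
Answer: $- \frac{6709389}{166} \approx -40418.0$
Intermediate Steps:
$E = \frac{1}{166} \approx 0.0060241$
$r{\left(f \right)} = \frac{1}{166} - f$
$-40376 - r{\left(-42 \right)} = -40376 - \left(\frac{1}{166} - -42\right) = -40376 - \left(\frac{1}{166} + 42\right) = -40376 - \frac{6973}{166} = - \frac{6709389}{166}$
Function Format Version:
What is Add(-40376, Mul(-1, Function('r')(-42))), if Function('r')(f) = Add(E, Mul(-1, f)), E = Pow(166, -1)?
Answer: Rational(-6709389, 166) ≈ -40418.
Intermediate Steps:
E = Rational(1, 166) ≈ 0.0060241
Function('r')(f) = Add(Rational(1, 166), Mul(-1, f))
Add(-40376, Mul(-1, Function('r')(-42))) = Add(-40376, Mul(-1, Add(Rational(1, 166), Mul(-1, -42)))) = Add(-40376, Mul(-1, Add(Rational(1, 166), 42))) = Add(-40376, Mul(-1, Rational(6973, 166))) = Add(-40376, Rational(-6973, 166)) = Rational(-6709389, 166)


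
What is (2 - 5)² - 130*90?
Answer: -11691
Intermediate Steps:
(2 - 5)² - 130*90 = (-3)² - 11700 = 9 - 11700 = -11691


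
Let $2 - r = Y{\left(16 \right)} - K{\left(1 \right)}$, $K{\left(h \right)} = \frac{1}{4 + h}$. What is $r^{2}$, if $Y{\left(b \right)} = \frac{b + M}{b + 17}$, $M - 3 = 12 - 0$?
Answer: $\frac{43264}{27225} \approx 1.5891$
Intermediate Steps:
$M = 15$ ($M = 3 + \left(12 - 0\right) = 3 + \left(12 + 0\right) = 3 + 12 = 15$)
$Y{\left(b \right)} = \frac{15 + b}{17 + b}$ ($Y{\left(b \right)} = \frac{b + 15}{b + 17} = \frac{15 + b}{17 + b}$)
$r = \frac{208}{165}$ ($r = 2 - \left(\frac{15 + 16}{17 + 16} - \frac{1}{4 + 1}\right) = 2 - \left(\frac{1}{33} \cdot 31 - \frac{1}{5}\right) = 2 - \left(\frac{31}{33} - \frac{1}{5}\right) = 2 - \frac{122}{165} = \frac{208}{165} \approx 1.2606$)
$r^{2} = \left(\frac{208}{165}\right)^{2} = \frac{43264}{27225}$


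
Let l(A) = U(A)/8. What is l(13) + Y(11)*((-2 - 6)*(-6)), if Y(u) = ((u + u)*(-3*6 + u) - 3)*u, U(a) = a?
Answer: -663155/8 ≈ -82894.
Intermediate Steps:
Y(u) = u*(-3 + 2*u*(-18 + u)) (Y(u) = ((2*u)*(-18 + u) - 3)*u = (2*u*(-18 + u) - 3)*u = (-3 + 2*u*(-18 + u))*u = u*(-3 + 2*u*(-18 + u)))
l(A) = A/8
l(13) + Y(11)*((-2 - 6)*(-6)) = (⅛)*13 + (11*(-3 - 36*11 + 2*11²))*((-2 - 6)*(-6)) = 13/8 + (11*(-3 - 396 + 2*121))*(-8*(-6)) = 13/8 + (11*(-3 - 396 + 242))*48 = 13/8 + (11*(-157))*48 = 13/8 - 1727*48 = 13/8 - 82896 = -663155/8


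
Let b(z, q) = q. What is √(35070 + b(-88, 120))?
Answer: 3*√3910 ≈ 187.59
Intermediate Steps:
√(35070 + b(-88, 120)) = √(35070 + 120) = √35190 = 3*√3910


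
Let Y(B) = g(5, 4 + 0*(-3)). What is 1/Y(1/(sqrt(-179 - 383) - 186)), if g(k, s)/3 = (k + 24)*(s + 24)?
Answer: 1/2436 ≈ 0.00041051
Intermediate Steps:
g(k, s) = 3*(24 + k)*(24 + s) (g(k, s) = 3*((k + 24)*(s + 24)) = 3*((24 + k)*(24 + s)) = 3*(24 + k)*(24 + s))
Y(B) = 2436 (Y(B) = 1728 + 72*5 + 72*(4 + 0*(-3)) + 3*5*(4 + 0*(-3)) = 1728 + 360 + 72*(4 + 0) + 3*5*(4 + 0) = 1728 + 360 + 72*4 + 3*5*4 = 1728 + 360 + 288 + 60 = 2436)
1/Y(1/(sqrt(-179 - 383) - 186)) = 1/2436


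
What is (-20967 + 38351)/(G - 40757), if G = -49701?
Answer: -8692/45229 ≈ -0.19218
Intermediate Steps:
(-20967 + 38351)/(G - 40757) = (-20967 + 38351)/(-49701 - 40757) = 17384/(-90458) = 17384*(-1/90458) = -8692/45229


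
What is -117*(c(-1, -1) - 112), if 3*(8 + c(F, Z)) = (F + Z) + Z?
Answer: 14157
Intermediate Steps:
c(F, Z) = -8 + F/3 + 2*Z/3 (c(F, Z) = -8 + ((F + Z) + Z)/3 = -8 + (F + 2*Z)/3 = -8 + (F/3 + 2*Z/3) = -8 + F/3 + 2*Z/3)
-117*(c(-1, -1) - 112) = -117*((-8 + (1/3)*(-1) + (2/3)*(-1)) - 112) = -117*((-8 - 1/3 - 2/3) - 112) = -117*(-9 - 112) = -117*(-121) = 14157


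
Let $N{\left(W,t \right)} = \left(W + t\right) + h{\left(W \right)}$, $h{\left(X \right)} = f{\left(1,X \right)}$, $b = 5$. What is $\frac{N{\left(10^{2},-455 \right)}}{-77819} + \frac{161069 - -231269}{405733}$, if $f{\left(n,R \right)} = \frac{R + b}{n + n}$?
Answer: $\frac{61308170109}{63147472654} \approx 0.97087$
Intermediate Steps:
$f{\left(n,R \right)} = \frac{5 + R}{2 n}$ ($f{\left(n,R \right)} = \frac{R + 5}{n + n} = \frac{5 + R}{2 n}$)
$h{\left(X \right)} = \frac{5}{2} + \frac{X}{2}$ ($h{\left(X \right)} = \frac{5 + X}{2 \cdot 1} = \frac{1}{2} \cdot 1 \left(5 + X\right) = \frac{5}{2} + \frac{X}{2}$)
$N{\left(W,t \right)} = \frac{5}{2} + t + \frac{3 W}{2}$ ($N{\left(W,t \right)} = \left(W + t\right) + \left(\frac{5}{2} + \frac{W}{2}\right) = \frac{5}{2} + t + \frac{3 W}{2}$)
$\frac{N{\left(10^{2},-455 \right)}}{-77819} + \frac{161069 - -231269}{405733} = \frac{\frac{5}{2} - 455 + \frac{3 \cdot 10^{2}}{2}}{-77819} + \frac{161069 - -231269}{405733} = \left(\frac{5}{2} - 455 + \frac{3}{2} \cdot 100\right) \left(- \frac{1}{77819}\right) + \left(161069 + 231269\right) \frac{1}{405733} = \left(\frac{5}{2} - 455 + 150\right) \left(- \frac{1}{77819}\right) + 392338 \cdot \frac{1}{405733} = \left(- \frac{605}{2}\right) \left(- \frac{1}{77819}\right) + \frac{392338}{405733} = \frac{605}{155638} + \frac{392338}{405733} = \frac{61308170109}{63147472654}$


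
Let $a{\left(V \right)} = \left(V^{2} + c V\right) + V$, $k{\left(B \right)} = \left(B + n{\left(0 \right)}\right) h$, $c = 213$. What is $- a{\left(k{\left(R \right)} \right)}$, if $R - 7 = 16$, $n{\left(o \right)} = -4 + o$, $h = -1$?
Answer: $3705$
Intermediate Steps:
$R = 23$ ($R = 7 + 16 = 23$)
$k{\left(B \right)} = 4 - B$ ($k{\left(B \right)} = \left(B + \left(-4 + 0\right)\right) \left(-1\right) = \left(B - 4\right) \left(-1\right) = \left(-4 + B\right) \left(-1\right) = 4 - B$)
$a{\left(V \right)} = V^{2} + 214 V$ ($a{\left(V \right)} = \left(V^{2} + 213 V\right) + V = V^{2} + 214 V$)
$- a{\left(k{\left(R \right)} \right)} = - \left(4 - 23\right) \left(214 + \left(4 - 23\right)\right) = - \left(-19\right) \left(214 - 19\right) = - \left(-19\right) 195 = \left(-1\right) \left(-3705\right) = 3705$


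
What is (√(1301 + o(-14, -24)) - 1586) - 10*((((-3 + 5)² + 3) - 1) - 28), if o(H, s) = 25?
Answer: -1366 + √1326 ≈ -1329.6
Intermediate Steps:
(√(1301 + o(-14, -24)) - 1586) - 10*((((-3 + 5)² + 3) - 1) - 28) = (√(1301 + 25) - 1586) - 10*((((-3 + 5)² + 3) - 1) - 28) = (√1326 - 1586) - 10*(((2² + 3) - 1) - 28) = (-1586 + √1326) - 10*(((4 + 3) - 1) - 28) = (-1586 + √1326) - 10*((7 - 1) - 28) = (-1586 + √1326) - 10*(6 - 28) = (-1586 + √1326) - 10*(-22) = (-1586 + √1326) + 220 = -1366 + √1326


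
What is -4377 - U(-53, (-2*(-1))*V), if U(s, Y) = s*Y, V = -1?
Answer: -4483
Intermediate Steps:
U(s, Y) = Y*s
-4377 - U(-53, (-2*(-1))*V) = -4377 - -2*(-1)*(-1)*(-53) = -4377 - 2*(-1)*(-53) = -4377 - (-2)*(-53) = -4377 - 1*106 = -4377 - 106 = -4483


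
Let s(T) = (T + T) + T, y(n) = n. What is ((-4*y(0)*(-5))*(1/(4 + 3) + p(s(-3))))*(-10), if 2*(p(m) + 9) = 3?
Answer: 0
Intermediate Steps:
s(T) = 3*T (s(T) = 2*T + T = 3*T)
p(m) = -15/2 (p(m) = -9 + (½)*3 = -9 + 3/2 = -15/2)
((-4*y(0)*(-5))*(1/(4 + 3) + p(s(-3))))*(-10) = ((-4*0*(-5))*(1/(4 + 3) - 15/2))*(-10) = ((0*(-5))*(1/7 - 15/2))*(-10) = (0*(⅐ - 15/2))*(-10) = (0*(-103/14))*(-10) = 0*(-10) = 0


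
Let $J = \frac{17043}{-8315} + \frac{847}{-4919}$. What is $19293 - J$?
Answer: $\frac{789203227427}{40901485} \approx 19295.0$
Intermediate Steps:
$J = - \frac{90877322}{40901485}$ ($J = 17043 \left(- \frac{1}{8315}\right) + 847 \left(- \frac{1}{4919}\right) = - \frac{17043}{8315} - \frac{847}{4919} = - \frac{90877322}{40901485} \approx -2.2219$)
$19293 - J = 19293 - - \frac{90877322}{40901485} = 19293 + \frac{90877322}{40901485} = \frac{789203227427}{40901485}$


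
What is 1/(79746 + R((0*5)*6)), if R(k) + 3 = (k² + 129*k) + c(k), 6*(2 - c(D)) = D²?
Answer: 1/79745 ≈ 1.2540e-5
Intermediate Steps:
c(D) = 2 - D²/6
R(k) = -1 + 129*k + 5*k²/6 (R(k) = -3 + ((k² + 129*k) + (2 - k²/6)) = -3 + (2 + 129*k + 5*k²/6) = -1 + 129*k + 5*k²/6)
1/(79746 + R((0*5)*6)) = 1/(79746 + (-1 + 129*((0*5)*6) + 5*((0*5)*6)²/6)) = 1/(79746 + (-1 + 129*(0*6) + 5*(0*6)²/6)) = 1/(79746 + (-1 + 129*0 + (⅚)*0²)) = 1/(79746 + (-1 + 0 + (⅚)*0)) = 1/(79746 + (-1 + 0 + 0)) = 1/(79746 - 1) = 1/79745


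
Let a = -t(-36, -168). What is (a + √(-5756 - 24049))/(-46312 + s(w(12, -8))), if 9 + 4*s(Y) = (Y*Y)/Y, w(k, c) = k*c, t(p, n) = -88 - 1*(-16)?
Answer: -288/185353 - 4*I*√29805/185353 ≈ -0.0015538 - 0.0037257*I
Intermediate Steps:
t(p, n) = -72 (t(p, n) = -88 + 16 = -72)
w(k, c) = c*k
a = 72 (a = -1*(-72) = 72)
s(Y) = -9/4 + Y/4 (s(Y) = -9/4 + ((Y*Y)/Y)/4 = -9/4 + (Y²/Y)/4 = -9/4 + Y/4)
(a + √(-5756 - 24049))/(-46312 + s(w(12, -8))) = (72 + √(-5756 - 24049))/(-46312 + (-9/4 + (-8*12)/4)) = (72 + √(-29805))/(-46312 + (-9/4 + (¼)*(-96))) = (72 + I*√29805)/(-46312 + (-9/4 - 24)) = (72 + I*√29805)/(-46312 - 105/4) = (72 + I*√29805)/(-185353/4) = (72 + I*√29805)*(-4/185353) = -288/185353 - 4*I*√29805/185353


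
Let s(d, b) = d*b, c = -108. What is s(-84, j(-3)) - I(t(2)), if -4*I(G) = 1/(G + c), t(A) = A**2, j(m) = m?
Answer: 104831/416 ≈ 252.00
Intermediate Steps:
I(G) = -1/(4*(-108 + G)) (I(G) = -1/(4*(G - 108)) = -1/(4*(-108 + G)))
s(d, b) = b*d
s(-84, j(-3)) - I(t(2)) = -3*(-84) - (-1)/(-432 + 4*2**2) = 252 - (-1)/(-432 + 4*4) = 252 - (-1)/(-432 + 16) = 252 - (-1)/(-416) = 252 - (-1)*(-1)/416 = 252 - 1*1/416 = 252 - 1/416 = 104831/416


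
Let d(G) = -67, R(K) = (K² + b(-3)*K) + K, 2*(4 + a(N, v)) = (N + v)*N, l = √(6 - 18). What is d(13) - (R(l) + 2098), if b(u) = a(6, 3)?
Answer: -2153 - 48*I*√3 ≈ -2153.0 - 83.138*I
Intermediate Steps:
l = 2*I*√3 (l = √(-12) = 2*I*√3 ≈ 3.4641*I)
a(N, v) = -4 + N*(N + v)/2 (a(N, v) = -4 + ((N + v)*N)/2 = -4 + (N*(N + v))/2 = -4 + N*(N + v)/2)
b(u) = 23 (b(u) = -4 + (½)*6² + (½)*6*3 = -4 + (½)*36 + 9 = -4 + 18 + 9 = 23)
R(K) = K² + 24*K (R(K) = (K² + 23*K) + K = K² + 24*K)
d(13) - (R(l) + 2098) = -67 - ((2*I*√3)*(24 + 2*I*√3) + 2098) = -67 - (2*I*√3*(24 + 2*I*√3) + 2098) = -67 - (2098 + 2*I*√3*(24 + 2*I*√3)) = -67 + (-2098 - 2*I*√3*(24 + 2*I*√3)) = -2165 - 2*I*√3*(24 + 2*I*√3)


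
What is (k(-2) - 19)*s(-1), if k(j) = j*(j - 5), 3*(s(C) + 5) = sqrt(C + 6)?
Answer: 25 - 5*sqrt(5)/3 ≈ 21.273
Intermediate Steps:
s(C) = -5 + sqrt(6 + C)/3 (s(C) = -5 + sqrt(C + 6)/3 = -5 + sqrt(6 + C)/3)
k(j) = j*(-5 + j)
(k(-2) - 19)*s(-1) = (-2*(-5 - 2) - 19)*(-5 + sqrt(6 - 1)/3) = (-2*(-7) - 19)*(-5 + sqrt(5)/3) = (14 - 19)*(-5 + sqrt(5)/3) = -5*(-5 + sqrt(5)/3) = 25 - 5*sqrt(5)/3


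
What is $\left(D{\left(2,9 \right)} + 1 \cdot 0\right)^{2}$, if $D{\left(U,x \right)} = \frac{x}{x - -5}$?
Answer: $\frac{81}{196} \approx 0.41327$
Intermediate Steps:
$D{\left(U,x \right)} = \frac{x}{5 + x}$ ($D{\left(U,x \right)} = \frac{x}{x + 5} = \frac{x}{5 + x}$)
$\left(D{\left(2,9 \right)} + 1 \cdot 0\right)^{2} = \left(\frac{9}{5 + 9} + 1 \cdot 0\right)^{2} = \left(\frac{9}{14} + 0\right)^{2} = \left(\frac{9}{14}\right)^{2} = \frac{81}{196}$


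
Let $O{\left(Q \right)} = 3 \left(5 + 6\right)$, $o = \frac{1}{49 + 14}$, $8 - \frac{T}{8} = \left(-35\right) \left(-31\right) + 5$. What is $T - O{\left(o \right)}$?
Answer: $-8689$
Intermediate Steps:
$T = -8656$ ($T = 64 - 8 \left(\left(-35\right) \left(-31\right) + 5\right) = 64 - 8 \left(1085 + 5\right) = 64 - 8720 = -8656$)
$o = \frac{1}{63} \approx 0.015873$
$O{\left(Q \right)} = 33$ ($O{\left(Q \right)} = 3 \cdot 11 = 33$)
$T - O{\left(o \right)} = -8656 - 33 = -8689$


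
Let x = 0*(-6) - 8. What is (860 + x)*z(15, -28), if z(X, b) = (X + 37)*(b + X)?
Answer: -575952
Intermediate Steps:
x = -8 (x = 0 - 8 = -8)
z(X, b) = (37 + X)*(X + b)
(860 + x)*z(15, -28) = (860 - 8)*(15² + 37*15 + 37*(-28) + 15*(-28)) = 852*(225 + 555 - 1036 - 420) = 852*(-676) = -575952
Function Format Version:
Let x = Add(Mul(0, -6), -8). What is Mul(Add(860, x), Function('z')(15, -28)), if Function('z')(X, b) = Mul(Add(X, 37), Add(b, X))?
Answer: -575952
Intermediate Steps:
x = -8 (x = Add(0, -8) = -8)
Function('z')(X, b) = Mul(Add(37, X), Add(X, b))
Mul(Add(860, x), Function('z')(15, -28)) = Mul(Add(860, -8), Add(Pow(15, 2), Mul(37, 15), Mul(37, -28), Mul(15, -28))) = Mul(852, Add(225, 555, -1036, -420)) = Mul(852, -676) = -575952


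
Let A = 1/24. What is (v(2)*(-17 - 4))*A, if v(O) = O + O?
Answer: -7/2 ≈ -3.5000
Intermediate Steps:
v(O) = 2*O
A = 1/24 ≈ 0.041667
(v(2)*(-17 - 4))*A = ((2*2)*(-17 - 4))*(1/24) = (4*(-21))*(1/24) = -84*1/24 = -7/2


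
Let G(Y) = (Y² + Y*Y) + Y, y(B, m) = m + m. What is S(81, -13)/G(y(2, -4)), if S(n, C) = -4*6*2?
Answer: -⅖ ≈ -0.40000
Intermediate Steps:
y(B, m) = 2*m
S(n, C) = -48 (S(n, C) = -24*2 = -48)
G(Y) = Y + 2*Y² (G(Y) = (Y² + Y²) + Y = 2*Y² + Y = Y + 2*Y²)
S(81, -13)/G(y(2, -4)) = -48*(-1/(8*(1 + 2*(2*(-4))))) = -48*(-1/(8*(1 + 2*(-8)))) = -48*(-1/(8*(1 - 16))) = -48/((-8*(-15))) = -48/120 = -48*1/120 = -⅖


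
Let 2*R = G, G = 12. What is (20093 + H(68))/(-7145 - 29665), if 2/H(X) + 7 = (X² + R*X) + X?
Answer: -34111217/62491110 ≈ -0.54586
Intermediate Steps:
R = 6 (R = (½)*12 = 6)
H(X) = 2/(-7 + X² + 7*X) (H(X) = 2/(-7 + ((X² + 6*X) + X)) = 2/(-7 + (X² + 7*X)) = 2/(-7 + X² + 7*X))
(20093 + H(68))/(-7145 - 29665) = (20093 + 2/(-7 + 68² + 7*68))/(-7145 - 29665) = (20093 + 2/(-7 + 4624 + 476))/(-36810) = (20093 + 2/5093)*(-1/36810) = (102333651/5093)*(-1/36810) = -34111217/62491110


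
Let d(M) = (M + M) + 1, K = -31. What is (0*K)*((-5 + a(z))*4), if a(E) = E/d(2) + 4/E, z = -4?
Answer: 0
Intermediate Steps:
d(M) = 1 + 2*M (d(M) = 2*M + 1 = 1 + 2*M)
a(E) = 4/E + E/5 (a(E) = E/(1 + 2*2) + 4/E = E/(1 + 4) + 4/E = E/5 + 4/E = 4/E + E/5)
(0*K)*((-5 + a(z))*4) = (0*(-31))*((-5 + (4/(-4) + (1/5)*(-4)))*4) = 0*((-5 + (4*(-1/4) - 4/5))*4) = 0*((-5 + (-1 - 4/5))*4) = 0*((-5 - 9/5)*4) = 0*(-34/5*4) = 0*(-136/5) = 0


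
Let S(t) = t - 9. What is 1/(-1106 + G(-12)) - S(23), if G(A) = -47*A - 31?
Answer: -8023/573 ≈ -14.002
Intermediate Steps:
G(A) = -31 - 47*A
S(t) = -9 + t
1/(-1106 + G(-12)) - S(23) = 1/(-1106 + (-31 - 47*(-12))) - (-9 + 23) = 1/(-1106 + (-31 + 564)) - 1*14 = 1/(-1106 + 533) - 14 = 1/(-573) - 14 = -1/573 - 14 = -8023/573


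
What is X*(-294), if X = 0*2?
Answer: 0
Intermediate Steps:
X = 0
X*(-294) = 0*(-294) = 0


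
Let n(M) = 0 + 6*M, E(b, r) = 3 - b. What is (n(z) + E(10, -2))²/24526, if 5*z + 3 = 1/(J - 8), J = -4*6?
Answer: 724201/156966400 ≈ 0.0046137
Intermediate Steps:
J = -24
z = -97/160 (z = -⅗ + 1/(5*(-24 - 8)) = -⅗ + (⅕)/(-32) = -⅗ + (⅕)*(-1/32) = -⅗ - 1/160 = -97/160 ≈ -0.60625)
n(M) = 6*M
(n(z) + E(10, -2))²/24526 = (6*(-97/160) + (3 - 1*10))²/24526 = (-291/80 + (3 - 10))²*(1/24526) = (-291/80 - 7)²*(1/24526) = (-851/80)²*(1/24526) = (724201/6400)*(1/24526) = 724201/156966400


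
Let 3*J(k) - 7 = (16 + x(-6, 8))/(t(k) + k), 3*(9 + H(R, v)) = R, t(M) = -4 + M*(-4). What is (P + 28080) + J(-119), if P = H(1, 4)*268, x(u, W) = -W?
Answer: 9093165/353 ≈ 25760.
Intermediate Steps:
t(M) = -4 - 4*M
H(R, v) = -9 + R/3
P = -6968/3 (P = (-9 + (⅓)*1)*268 = (-9 + ⅓)*268 = -26/3*268 = -6968/3 ≈ -2322.7)
J(k) = 7/3 + 8/(3*(-4 - 3*k)) (J(k) = 7/3 + ((16 - 1*8)/((-4 - 4*k) + k))/3 = 7/3 + ((16 - 8)/(-4 - 3*k))/3 = 7/3 + (8/(-4 - 3*k))/3 = 7/3 + 8/(3*(-4 - 3*k)))
(P + 28080) + J(-119) = (-6968/3 + 28080) + (20 + 21*(-119))/(3*(4 + 3*(-119))) = 77272/3 + (20 - 2499)/(3*(4 - 357)) = 77272/3 + (⅓)*(-2479)/(-353) = 77272/3 + (⅓)*(-1/353)*(-2479) = 77272/3 + 2479/1059 = 9093165/353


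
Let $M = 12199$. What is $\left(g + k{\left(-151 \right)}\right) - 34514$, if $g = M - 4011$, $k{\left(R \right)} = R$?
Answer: $-26477$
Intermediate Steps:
$g = 8188$ ($g = 12199 - 4011 = 8188$)
$\left(g + k{\left(-151 \right)}\right) - 34514 = \left(8188 - 151\right) - 34514 = 8037 - 34514 = -26477$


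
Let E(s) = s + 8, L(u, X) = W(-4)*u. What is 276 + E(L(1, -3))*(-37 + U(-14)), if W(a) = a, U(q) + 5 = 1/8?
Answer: 217/2 ≈ 108.50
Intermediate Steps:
U(q) = -39/8 (U(q) = -5 + 1/8 = -5 + ⅛ = -39/8)
L(u, X) = -4*u
E(s) = 8 + s
276 + E(L(1, -3))*(-37 + U(-14)) = 276 + (8 - 4*1)*(-37 - 39/8) = 276 + (8 - 4)*(-335/8) = 276 + 4*(-335/8) = 276 - 335/2 = 217/2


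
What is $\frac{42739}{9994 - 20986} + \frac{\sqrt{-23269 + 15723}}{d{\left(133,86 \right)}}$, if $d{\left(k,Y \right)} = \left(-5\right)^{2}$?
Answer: $- \frac{42739}{10992} + \frac{7 i \sqrt{154}}{25} \approx -3.8882 + 3.4747 i$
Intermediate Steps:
$d{\left(k,Y \right)} = 25$
$\frac{42739}{9994 - 20986} + \frac{\sqrt{-23269 + 15723}}{d{\left(133,86 \right)}} = \frac{42739}{9994 - 20986} + \frac{\sqrt{-23269 + 15723}}{25} = \frac{42739}{-10992} + \sqrt{-7546} \cdot \frac{1}{25} = 42739 \left(- \frac{1}{10992}\right) + 7 i \sqrt{154} \cdot \frac{1}{25} = - \frac{42739}{10992} + \frac{7 i \sqrt{154}}{25}$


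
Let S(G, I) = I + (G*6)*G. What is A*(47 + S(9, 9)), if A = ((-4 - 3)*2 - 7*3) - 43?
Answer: -42276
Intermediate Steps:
S(G, I) = I + 6*G² (S(G, I) = I + (6*G)*G = I + 6*G²)
A = -78 (A = (-7*2 - 21) - 43 = (-14 - 21) - 43 = -35 - 43 = -78)
A*(47 + S(9, 9)) = -78*(47 + (9 + 6*9²)) = -78*(47 + (9 + 6*81)) = -78*(47 + (9 + 486)) = -78*(47 + 495) = -78*542 = -42276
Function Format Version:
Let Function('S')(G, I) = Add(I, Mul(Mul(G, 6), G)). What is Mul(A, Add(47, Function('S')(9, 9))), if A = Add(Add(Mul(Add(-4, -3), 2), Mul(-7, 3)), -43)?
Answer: -42276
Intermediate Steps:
Function('S')(G, I) = Add(I, Mul(6, Pow(G, 2))) (Function('S')(G, I) = Add(I, Mul(Mul(6, G), G)) = Add(I, Mul(6, Pow(G, 2))))
A = -78 (A = Add(Add(Mul(-7, 2), -21), -43) = Add(Add(-14, -21), -43) = Add(-35, -43) = -78)
Mul(A, Add(47, Function('S')(9, 9))) = Mul(-78, Add(47, Add(9, Mul(6, Pow(9, 2))))) = Mul(-78, Add(47, Add(9, Mul(6, 81)))) = Mul(-78, Add(47, Add(9, 486))) = Mul(-78, Add(47, 495)) = Mul(-78, 542) = -42276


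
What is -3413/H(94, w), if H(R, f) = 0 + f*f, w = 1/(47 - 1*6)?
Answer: -5737253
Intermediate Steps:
w = 1/41 (w = 1/(47 - 6) = 1/41 ≈ 0.024390)
H(R, f) = f² (H(R, f) = 0 + f² = f²)
-3413/H(94, w) = -3413/((1/41)²) = -3413/1/1681 = -3413*1681 = -5737253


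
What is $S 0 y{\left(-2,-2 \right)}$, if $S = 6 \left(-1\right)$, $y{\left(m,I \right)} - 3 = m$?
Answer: $0$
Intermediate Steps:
$y{\left(m,I \right)} = 3 + m$
$S = -6$
$S 0 y{\left(-2,-2 \right)} = \left(-6\right) 0 \left(3 - 2\right) = 0 \cdot 1 = 0$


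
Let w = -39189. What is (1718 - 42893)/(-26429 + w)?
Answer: 41175/65618 ≈ 0.62750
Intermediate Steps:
(1718 - 42893)/(-26429 + w) = (1718 - 42893)/(-26429 - 39189) = -41175/(-65618) = -41175*(-1/65618) = 41175/65618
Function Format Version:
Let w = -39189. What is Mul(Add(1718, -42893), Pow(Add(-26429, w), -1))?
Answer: Rational(41175, 65618) ≈ 0.62750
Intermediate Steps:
Mul(Add(1718, -42893), Pow(Add(-26429, w), -1)) = Mul(Add(1718, -42893), Pow(Add(-26429, -39189), -1)) = Mul(-41175, Pow(-65618, -1)) = Mul(-41175, Rational(-1, 65618)) = Rational(41175, 65618)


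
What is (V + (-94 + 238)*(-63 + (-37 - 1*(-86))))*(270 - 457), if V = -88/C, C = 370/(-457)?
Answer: 65983324/185 ≈ 3.5667e+5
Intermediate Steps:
C = -370/457 (C = 370*(-1/457) = -370/457 ≈ -0.80963)
V = 20108/185 (V = -88/(-370/457) = -88*(-457/370) = 20108/185 ≈ 108.69)
(V + (-94 + 238)*(-63 + (-37 - 1*(-86))))*(270 - 457) = (20108/185 + (-94 + 238)*(-63 + (-37 - 1*(-86))))*(270 - 457) = (20108/185 + 144*(-63 + (-37 + 86)))*(-187) = (20108/185 + 144*(-63 + 49))*(-187) = (20108/185 + 144*(-14))*(-187) = (20108/185 - 2016)*(-187) = -352852/185*(-187) = 65983324/185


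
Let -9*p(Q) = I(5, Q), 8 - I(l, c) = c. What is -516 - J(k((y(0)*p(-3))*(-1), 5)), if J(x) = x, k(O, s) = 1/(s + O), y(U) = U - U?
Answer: -2581/5 ≈ -516.20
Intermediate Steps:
I(l, c) = 8 - c
y(U) = 0
p(Q) = -8/9 + Q/9 (p(Q) = -(8 - Q)/9 = -8/9 + Q/9)
k(O, s) = 1/(O + s)
-516 - J(k((y(0)*p(-3))*(-1), 5)) = -516 - 1/((0*(-8/9 + (⅑)*(-3)))*(-1) + 5) = -516 - 1/((0*(-8/9 - ⅓))*(-1) + 5) = -516 - 1/((0*(-11/9))*(-1) + 5) = -516 - 1/(0*(-1) + 5) = -516 - 1/(0 + 5) = -516 - 1/5 = -516 - 1*⅕ = -516 - ⅕ = -2581/5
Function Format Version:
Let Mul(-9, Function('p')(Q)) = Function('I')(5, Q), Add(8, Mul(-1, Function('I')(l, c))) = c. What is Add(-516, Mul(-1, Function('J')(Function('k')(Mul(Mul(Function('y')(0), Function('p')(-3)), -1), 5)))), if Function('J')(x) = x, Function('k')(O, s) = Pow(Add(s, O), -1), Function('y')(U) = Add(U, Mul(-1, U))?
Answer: Rational(-2581, 5) ≈ -516.20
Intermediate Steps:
Function('I')(l, c) = Add(8, Mul(-1, c))
Function('y')(U) = 0
Function('p')(Q) = Add(Rational(-8, 9), Mul(Rational(1, 9), Q)) (Function('p')(Q) = Mul(Rational(-1, 9), Add(8, Mul(-1, Q))) = Add(Rational(-8, 9), Mul(Rational(1, 9), Q)))
Function('k')(O, s) = Pow(Add(O, s), -1)
Add(-516, Mul(-1, Function('J')(Function('k')(Mul(Mul(Function('y')(0), Function('p')(-3)), -1), 5)))) = Add(-516, Mul(-1, Pow(Add(Mul(Mul(0, Add(Rational(-8, 9), Mul(Rational(1, 9), -3))), -1), 5), -1))) = Add(-516, Mul(-1, Pow(Add(Mul(Mul(0, Add(Rational(-8, 9), Rational(-1, 3))), -1), 5), -1))) = Add(-516, Mul(-1, Pow(Add(Mul(Mul(0, Rational(-11, 9)), -1), 5), -1))) = Add(-516, Mul(-1, Pow(Add(Mul(0, -1), 5), -1))) = Add(-516, Mul(-1, Pow(Add(0, 5), -1))) = Add(-516, Mul(-1, Pow(5, -1))) = Add(-516, Mul(-1, Rational(1, 5))) = Add(-516, Rational(-1, 5)) = Rational(-2581, 5)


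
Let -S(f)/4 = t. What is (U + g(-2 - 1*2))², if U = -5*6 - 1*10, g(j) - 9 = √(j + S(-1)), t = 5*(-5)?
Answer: 1057 - 248*√6 ≈ 449.53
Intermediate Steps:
t = -25
S(f) = 100 (S(f) = -4*(-25) = 100)
g(j) = 9 + √(100 + j) (g(j) = 9 + √(j + 100) = 9 + √(100 + j))
U = -40 (U = -30 - 10 = -40)
(U + g(-2 - 1*2))² = (-40 + (9 + √(100 + (-2 - 1*2))))² = (-40 + (9 + √(100 + (-2 - 2))))² = (-40 + (9 + √(100 - 4)))² = (-40 + (9 + √96))² = (-40 + (9 + 4*√6))² = (-31 + 4*√6)²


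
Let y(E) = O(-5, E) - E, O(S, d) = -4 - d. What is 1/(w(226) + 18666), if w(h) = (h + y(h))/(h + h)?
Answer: 226/4218401 ≈ 5.3575e-5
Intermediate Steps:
y(E) = -4 - 2*E (y(E) = (-4 - E) - E = -4 - 2*E)
w(h) = (-4 - h)/(2*h) (w(h) = (h + (-4 - 2*h))/(h + h) = (-4 - h)/((2*h)) = (-4 - h)*(1/(2*h)) = (-4 - h)/(2*h))
1/(w(226) + 18666) = 1/((½)*(-4 - 1*226)/226 + 18666) = 1/((½)*(1/226)*(-4 - 226) + 18666) = 1/((½)*(1/226)*(-230) + 18666) = 1/(-115/226 + 18666) = 1/(4218401/226) = 226/4218401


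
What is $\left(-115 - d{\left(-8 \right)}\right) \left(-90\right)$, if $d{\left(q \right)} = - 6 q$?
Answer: $14670$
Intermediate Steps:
$\left(-115 - d{\left(-8 \right)}\right) \left(-90\right) = \left(-115 - \left(-6\right) \left(-8\right)\right) \left(-90\right) = \left(-115 - 48\right) \left(-90\right) = \left(-163\right) \left(-90\right) = 14670$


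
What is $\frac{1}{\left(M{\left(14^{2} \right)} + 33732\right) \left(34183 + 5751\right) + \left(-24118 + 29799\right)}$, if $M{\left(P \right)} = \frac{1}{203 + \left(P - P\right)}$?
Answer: $\frac{203}{273453091841} \approx 7.4236 \cdot 10^{-10}$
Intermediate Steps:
$M{\left(P \right)} = \frac{1}{203}$ ($M{\left(P \right)} = \frac{1}{203 + 0} = \frac{1}{203}$)
$\frac{1}{\left(M{\left(14^{2} \right)} + 33732\right) \left(34183 + 5751\right) + \left(-24118 + 29799\right)} = \frac{1}{\left(\frac{1}{203} + 33732\right) \left(34183 + 5751\right) + \left(-24118 + 29799\right)} = \frac{1}{\frac{6847597}{203} \cdot 39934 + 5681} = \frac{1}{\frac{273451938598}{203} + 5681} = \frac{1}{\frac{273453091841}{203}} = \frac{203}{273453091841}$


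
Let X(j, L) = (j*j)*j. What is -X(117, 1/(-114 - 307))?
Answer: -1601613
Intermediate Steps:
X(j, L) = j³ (X(j, L) = j²*j = j³)
-X(117, 1/(-114 - 307)) = -1*117³ = -1*1601613 = -1601613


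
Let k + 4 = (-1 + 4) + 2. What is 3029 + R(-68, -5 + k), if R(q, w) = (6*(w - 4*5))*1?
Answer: 2885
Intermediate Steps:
k = 1 (k = -4 + ((-1 + 4) + 2) = -4 + (3 + 2) = -4 + 5 = 1)
R(q, w) = -120 + 6*w (R(q, w) = (6*(w - 20))*1 = (6*(-20 + w))*1 = (-120 + 6*w)*1 = -120 + 6*w)
3029 + R(-68, -5 + k) = 3029 + (-120 + 6*(-5 + 1)) = 3029 + (-120 + 6*(-4)) = 3029 + (-120 - 24) = 3029 - 144 = 2885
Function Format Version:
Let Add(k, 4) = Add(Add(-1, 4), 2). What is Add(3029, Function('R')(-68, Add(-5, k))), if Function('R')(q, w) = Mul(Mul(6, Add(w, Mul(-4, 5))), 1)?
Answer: 2885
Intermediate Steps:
k = 1 (k = Add(-4, Add(Add(-1, 4), 2)) = Add(-4, Add(3, 2)) = Add(-4, 5) = 1)
Function('R')(q, w) = Add(-120, Mul(6, w)) (Function('R')(q, w) = Mul(Mul(6, Add(w, -20)), 1) = Mul(Mul(6, Add(-20, w)), 1) = Mul(Add(-120, Mul(6, w)), 1) = Add(-120, Mul(6, w)))
Add(3029, Function('R')(-68, Add(-5, k))) = Add(3029, Add(-120, Mul(6, Add(-5, 1)))) = Add(3029, Add(-120, Mul(6, -4))) = Add(3029, Add(-120, -24)) = Add(3029, -144) = 2885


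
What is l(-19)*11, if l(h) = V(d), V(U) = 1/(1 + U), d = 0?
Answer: 11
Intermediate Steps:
l(h) = 1 (l(h) = 1/(1 + 0) = 1/1 = 1)
l(-19)*11 = 1*11 = 11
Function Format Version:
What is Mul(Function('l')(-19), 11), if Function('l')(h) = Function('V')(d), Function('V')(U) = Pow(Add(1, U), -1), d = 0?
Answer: 11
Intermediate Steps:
Function('l')(h) = 1 (Function('l')(h) = Pow(Add(1, 0), -1) = Pow(1, -1) = 1)
Mul(Function('l')(-19), 11) = Mul(1, 11) = 11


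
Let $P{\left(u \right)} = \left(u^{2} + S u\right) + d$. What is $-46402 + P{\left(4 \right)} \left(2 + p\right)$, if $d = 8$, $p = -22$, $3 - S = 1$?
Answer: $-47042$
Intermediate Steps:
$S = 2$ ($S = 3 - 1 = 2$)
$P{\left(u \right)} = 8 + u^{2} + 2 u$ ($P{\left(u \right)} = \left(u^{2} + 2 u\right) + 8 = 8 + u^{2} + 2 u$)
$-46402 + P{\left(4 \right)} \left(2 + p\right) = -46402 + \left(8 + 4^{2} + 2 \cdot 4\right) \left(2 - 22\right) = -46402 + \left(8 + 16 + 8\right) \left(-20\right) = -46402 + 32 \left(-20\right) = -46402 - 640 = -47042$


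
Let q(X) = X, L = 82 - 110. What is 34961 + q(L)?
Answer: 34933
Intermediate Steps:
L = -28
34961 + q(L) = 34961 - 28 = 34933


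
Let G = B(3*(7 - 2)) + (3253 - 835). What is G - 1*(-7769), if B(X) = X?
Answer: 10202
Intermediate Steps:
G = 2433 (G = 3*(7 - 2) + (3253 - 835) = 3*5 + 2418 = 15 + 2418 = 2433)
G - 1*(-7769) = 2433 - 1*(-7769) = 2433 + 7769 = 10202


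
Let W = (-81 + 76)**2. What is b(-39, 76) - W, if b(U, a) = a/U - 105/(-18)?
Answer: -549/26 ≈ -21.115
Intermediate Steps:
W = 25 (W = (-5)**2 = 25)
b(U, a) = 35/6 + a/U (b(U, a) = a/U - 105*(-1/18) = a/U + 35/6 = 35/6 + a/U)
b(-39, 76) - W = (35/6 + 76/(-39)) - 1*25 = (35/6 + 76*(-1/39)) - 25 = (35/6 - 76/39) - 25 = 101/26 - 25 = -549/26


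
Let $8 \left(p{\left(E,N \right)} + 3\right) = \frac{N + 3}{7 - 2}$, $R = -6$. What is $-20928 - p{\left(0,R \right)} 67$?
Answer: $- \frac{828879}{40} \approx -20722.0$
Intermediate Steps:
$p{\left(E,N \right)} = - \frac{117}{40} + \frac{N}{40}$ ($p{\left(E,N \right)} = -3 + \frac{\left(N + 3\right) \frac{1}{7 - 2}}{8} = -3 + \frac{\left(3 + N\right) \frac{1}{5}}{8} = -3 + \frac{\frac{3}{5} + \frac{N}{5}}{8} = -3 + \left(\frac{3}{40} + \frac{N}{40}\right) = - \frac{117}{40} + \frac{N}{40}$)
$-20928 - p{\left(0,R \right)} 67 = -20928 - \left(- \frac{117}{40} + \frac{1}{40} \left(-6\right)\right) 67 = -20928 - \left(- \frac{117}{40} - \frac{3}{20}\right) 67 = -20928 - \left(- \frac{123}{40}\right) 67 = -20928 - - \frac{8241}{40} = -20928 + \frac{8241}{40} = - \frac{828879}{40}$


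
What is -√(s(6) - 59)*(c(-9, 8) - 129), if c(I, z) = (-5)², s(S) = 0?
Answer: 104*I*√59 ≈ 798.84*I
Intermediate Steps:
c(I, z) = 25
-√(s(6) - 59)*(c(-9, 8) - 129) = -√(0 - 59)*(25 - 129) = -√(-59)*(-104) = -I*√59*(-104) = -(-104)*I*√59 = 104*I*√59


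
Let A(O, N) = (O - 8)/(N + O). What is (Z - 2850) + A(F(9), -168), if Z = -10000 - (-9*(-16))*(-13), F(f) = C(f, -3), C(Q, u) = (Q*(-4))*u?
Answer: -32939/3 ≈ -10980.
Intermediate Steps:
C(Q, u) = -4*Q*u (C(Q, u) = (-4*Q)*u = -4*Q*u)
F(f) = 12*f (F(f) = -4*f*(-3) = 12*f)
A(O, N) = (-8 + O)/(N + O)
Z = -8128 (Z = -10000 - 144*(-13) = -10000 - 1*(-1872) = -10000 + 1872 = -8128)
(Z - 2850) + A(F(9), -168) = (-8128 - 2850) + (-8 + 12*9)/(-168 + 12*9) = -10978 + (-8 + 108)/(-168 + 108) = -10978 + 100/(-60) = -10978 - 1/60*100 = -10978 - 5/3 = -32939/3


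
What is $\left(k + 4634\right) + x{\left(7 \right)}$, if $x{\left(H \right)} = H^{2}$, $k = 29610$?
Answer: $34293$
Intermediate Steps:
$\left(k + 4634\right) + x{\left(7 \right)} = \left(29610 + 4634\right) + 7^{2} = 34244 + 49 = 34293$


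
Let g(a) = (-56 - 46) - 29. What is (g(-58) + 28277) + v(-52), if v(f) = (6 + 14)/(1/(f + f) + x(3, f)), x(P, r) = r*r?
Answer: 1583015894/56243 ≈ 28146.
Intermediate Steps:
x(P, r) = r**2
g(a) = -131 (g(a) = -102 - 29 = -131)
v(f) = 20/(f**2 + 1/(2*f)) (v(f) = (6 + 14)/(1/(f + f) + f**2) = 20/(1/(2*f) + f**2) = 20/(f**2 + 1/(2*f)))
(g(-58) + 28277) + v(-52) = (-131 + 28277) + 40*(-52)/(1 + 2*(-52)**3) = 28146 + 40*(-52)/(1 + 2*(-140608)) = 28146 + 40*(-52)/(1 - 281216) = 28146 + 40*(-52)/(-281215) = 28146 + 40*(-52)*(-1/281215) = 28146 + 416/56243 = 1583015894/56243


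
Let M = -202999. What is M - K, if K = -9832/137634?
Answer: -13969777267/68817 ≈ -2.0300e+5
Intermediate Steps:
K = -4916/68817 (K = -9832*1/137634 = -4916/68817 ≈ -0.071436)
M - K = -202999 - 1*(-4916/68817) = -202999 + 4916/68817 = -13969777267/68817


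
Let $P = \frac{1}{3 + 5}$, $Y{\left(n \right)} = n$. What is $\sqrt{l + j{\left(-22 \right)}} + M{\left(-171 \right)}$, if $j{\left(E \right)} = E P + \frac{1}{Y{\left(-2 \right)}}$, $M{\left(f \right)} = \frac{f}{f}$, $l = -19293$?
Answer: $1 + \frac{i \sqrt{77185}}{2} \approx 1.0 + 138.91 i$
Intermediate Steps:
$P = \frac{1}{8} \approx 0.125$
$M{\left(f \right)} = 1$
$j{\left(E \right)} = - \frac{1}{2} + \frac{E}{8}$ ($j{\left(E \right)} = E \frac{1}{8} + \frac{1}{-2} = \frac{E}{8} - \frac{1}{2} = - \frac{1}{2} + \frac{E}{8}$)
$\sqrt{l + j{\left(-22 \right)}} + M{\left(-171 \right)} = \sqrt{-19293 + \left(- \frac{1}{2} + \frac{1}{8} \left(-22\right)\right)} + 1 = \sqrt{-19293 - \frac{13}{4}} + 1 = \sqrt{- \frac{77185}{4}} + 1 = \frac{i \sqrt{77185}}{2} + 1 = 1 + \frac{i \sqrt{77185}}{2}$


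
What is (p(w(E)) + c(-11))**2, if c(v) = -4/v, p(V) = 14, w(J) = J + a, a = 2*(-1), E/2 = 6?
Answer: 24964/121 ≈ 206.31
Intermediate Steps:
E = 12 (E = 2*6 = 12)
a = -2
w(J) = -2 + J (w(J) = J - 2 = -2 + J)
(p(w(E)) + c(-11))**2 = (14 - 4/(-11))**2 = (14 - 4*(-1/11))**2 = (14 + 4/11)**2 = (158/11)**2 = 24964/121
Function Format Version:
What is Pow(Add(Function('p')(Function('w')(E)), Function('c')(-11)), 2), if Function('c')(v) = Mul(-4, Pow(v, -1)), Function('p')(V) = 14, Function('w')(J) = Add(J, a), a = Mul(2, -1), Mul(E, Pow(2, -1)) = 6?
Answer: Rational(24964, 121) ≈ 206.31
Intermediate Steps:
E = 12 (E = Mul(2, 6) = 12)
a = -2
Function('w')(J) = Add(-2, J) (Function('w')(J) = Add(J, -2) = Add(-2, J))
Pow(Add(Function('p')(Function('w')(E)), Function('c')(-11)), 2) = Pow(Add(14, Mul(-4, Pow(-11, -1))), 2) = Pow(Add(14, Mul(-4, Rational(-1, 11))), 2) = Pow(Add(14, Rational(4, 11)), 2) = Pow(Rational(158, 11), 2) = Rational(24964, 121)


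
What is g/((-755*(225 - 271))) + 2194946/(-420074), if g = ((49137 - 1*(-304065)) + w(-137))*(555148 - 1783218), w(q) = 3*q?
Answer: -9099899754854198/729458501 ≈ -1.2475e+7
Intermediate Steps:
g = -433252043370 (g = ((49137 - 1*(-304065)) + 3*(-137))*(555148 - 1783218) = ((49137 + 304065) - 411)*(-1228070) = (353202 - 411)*(-1228070) = 352791*(-1228070) = -433252043370)
g/((-755*(225 - 271))) + 2194946/(-420074) = -433252043370*(-1/(755*(225 - 271))) + 2194946/(-420074) = -433252043370/((-755*(-46))) + 2194946*(-1/420074) = -433252043370/34730 - 1097473/210037 = -433252043370*1/34730 - 1097473/210037 = -43325204337/3473 - 1097473/210037 = -9099899754854198/729458501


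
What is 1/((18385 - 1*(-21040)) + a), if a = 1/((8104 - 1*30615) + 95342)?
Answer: 72831/2871362176 ≈ 2.5365e-5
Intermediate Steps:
a = 1/72831 (a = 1/((8104 - 30615) + 95342) = 1/(-22511 + 95342) = 1/72831 ≈ 1.3730e-5)
1/((18385 - 1*(-21040)) + a) = 1/((18385 - 1*(-21040)) + 1/72831) = 1/((18385 + 21040) + 1/72831) = 1/(39425 + 1/72831) = 1/(2871362176/72831) = 72831/2871362176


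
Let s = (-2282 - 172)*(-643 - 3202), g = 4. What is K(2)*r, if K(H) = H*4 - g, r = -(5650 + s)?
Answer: -37765120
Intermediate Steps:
s = 9435630 (s = -2454*(-3845) = 9435630)
r = -9441280 (r = -(5650 + 9435630) = -1*9441280 = -9441280)
K(H) = -4 + 4*H (K(H) = H*4 - 1*4 = 4*H - 4 = -4 + 4*H)
K(2)*r = (-4 + 4*2)*(-9441280) = (-4 + 8)*(-9441280) = 4*(-9441280) = -37765120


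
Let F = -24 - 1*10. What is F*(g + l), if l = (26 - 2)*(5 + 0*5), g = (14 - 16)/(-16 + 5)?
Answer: -44948/11 ≈ -4086.2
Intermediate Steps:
F = -34 (F = -24 - 10 = -34)
g = 2/11 (g = -2/(-11) = -2*(-1/11) = 2/11 ≈ 0.18182)
l = 120 (l = 24*(5 + 0) = 24*5 = 120)
F*(g + l) = -34*(2/11 + 120) = -34*1322/11 = -44948/11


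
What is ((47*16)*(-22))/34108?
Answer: -4136/8527 ≈ -0.48505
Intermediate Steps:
((47*16)*(-22))/34108 = (752*(-22))*(1/34108) = -16544*1/34108 = -4136/8527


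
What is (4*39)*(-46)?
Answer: -7176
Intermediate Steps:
(4*39)*(-46) = 156*(-46) = -7176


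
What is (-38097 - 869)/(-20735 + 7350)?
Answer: 38966/13385 ≈ 2.9112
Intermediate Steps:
(-38097 - 869)/(-20735 + 7350) = -38966/(-13385) = -38966*(-1/13385) = 38966/13385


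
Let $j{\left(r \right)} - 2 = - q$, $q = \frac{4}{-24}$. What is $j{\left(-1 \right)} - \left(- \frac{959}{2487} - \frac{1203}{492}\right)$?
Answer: $\frac{2038277}{407868} \approx 4.9974$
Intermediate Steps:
$q = - \frac{1}{6}$ ($q = 4 \left(- \frac{1}{24}\right) = - \frac{1}{6} \approx -0.16667$)
$j{\left(r \right)} = \frac{13}{6}$ ($j{\left(r \right)} = 2 - - \frac{1}{6} = 2 + \frac{1}{6} = \frac{13}{6}$)
$j{\left(-1 \right)} - \left(- \frac{959}{2487} - \frac{1203}{492}\right) = \frac{13}{6} - \left(- \frac{959}{2487} - \frac{1203}{492}\right) = \frac{13}{6} - \left(\left(-959\right) \frac{1}{2487} - \frac{401}{164}\right) = \frac{13}{6} - \left(- \frac{959}{2487} - \frac{401}{164}\right) = \frac{13}{6} - - \frac{1154563}{407868} = \frac{13}{6} + \frac{1154563}{407868} = \frac{2038277}{407868}$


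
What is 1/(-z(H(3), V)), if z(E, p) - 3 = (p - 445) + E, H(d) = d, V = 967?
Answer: -1/528 ≈ -0.0018939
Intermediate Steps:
z(E, p) = -442 + E + p (z(E, p) = 3 + ((p - 445) + E) = 3 + ((-445 + p) + E) = 3 + (-445 + E + p) = -442 + E + p)
1/(-z(H(3), V)) = 1/(-(-442 + 3 + 967)) = 1/(-1*528) = 1/(-528) = -1/528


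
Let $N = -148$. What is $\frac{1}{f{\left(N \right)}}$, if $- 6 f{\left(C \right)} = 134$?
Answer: $- \frac{3}{67} \approx -0.044776$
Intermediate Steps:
$f{\left(C \right)} = - \frac{67}{3}$ ($f{\left(C \right)} = \left(- \frac{1}{6}\right) 134 = - \frac{67}{3}$)
$\frac{1}{f{\left(N \right)}} = \frac{1}{- \frac{67}{3}} = - \frac{3}{67}$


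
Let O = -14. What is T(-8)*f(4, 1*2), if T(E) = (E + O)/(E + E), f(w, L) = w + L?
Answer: 33/4 ≈ 8.2500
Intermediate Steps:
f(w, L) = L + w
T(E) = (-14 + E)/(2*E) (T(E) = (E - 14)/(E + E) = (-14 + E)/((2*E)) = (-14 + E)*(1/(2*E)) = (-14 + E)/(2*E))
T(-8)*f(4, 1*2) = ((½)*(-14 - 8)/(-8))*(1*2 + 4) = ((½)*(-⅛)*(-22))*(2 + 4) = (11/8)*6 = 33/4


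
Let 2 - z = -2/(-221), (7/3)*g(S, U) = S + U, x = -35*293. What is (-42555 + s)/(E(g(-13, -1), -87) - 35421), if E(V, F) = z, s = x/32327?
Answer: 304026548540/253042857527 ≈ 1.2015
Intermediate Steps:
x = -10255
g(S, U) = 3*S/7 + 3*U/7 (g(S, U) = 3*(S + U)/7 = 3*S/7 + 3*U/7)
s = -10255/32327 ≈ -0.31723
z = 440/221 (z = 2 - (-2)/(-221) = 2 - (-2)*(-1)/221 = 2 - 1*2/221 = 2 - 2/221 = 440/221 ≈ 1.9909)
E(V, F) = 440/221
(-42555 + s)/(E(g(-13, -1), -87) - 35421) = (-42555 - 10255/32327)/(440/221 - 35421) = -1375685740/(32327*(-7827601/221)) = -1375685740/32327*(-221/7827601) = 304026548540/253042857527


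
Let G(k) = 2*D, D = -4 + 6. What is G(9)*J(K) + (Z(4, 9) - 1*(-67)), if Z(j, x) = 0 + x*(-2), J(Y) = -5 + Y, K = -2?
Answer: 21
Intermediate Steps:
D = 2
Z(j, x) = -2*x (Z(j, x) = 0 - 2*x = -2*x)
G(k) = 4 (G(k) = 2*2 = 4)
G(9)*J(K) + (Z(4, 9) - 1*(-67)) = 4*(-5 - 2) + (-2*9 - 1*(-67)) = 4*(-7) + (-18 + 67) = -28 + 49 = 21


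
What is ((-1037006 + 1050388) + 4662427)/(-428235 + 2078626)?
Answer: 4675809/1650391 ≈ 2.8332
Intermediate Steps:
((-1037006 + 1050388) + 4662427)/(-428235 + 2078626) = (13382 + 4662427)/1650391 = 4675809*(1/1650391) = 4675809/1650391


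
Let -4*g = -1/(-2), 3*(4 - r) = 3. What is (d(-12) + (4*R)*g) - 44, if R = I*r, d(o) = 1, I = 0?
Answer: -43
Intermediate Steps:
r = 3 (r = 4 - ⅓*3 = 4 - 1 = 3)
R = 0 (R = 0*3 = 0)
g = -⅛ (g = -(-1)/(4*(-2)) = -(-1)*(-1)/(4*2) = -¼*½ = -⅛ ≈ -0.12500)
(d(-12) + (4*R)*g) - 44 = (1 + (4*0)*(-⅛)) - 44 = (1 + 0*(-⅛)) - 44 = (1 + 0) - 44 = 1 - 44 = -43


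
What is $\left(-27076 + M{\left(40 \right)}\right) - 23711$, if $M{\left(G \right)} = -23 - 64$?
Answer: $-50874$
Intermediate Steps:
$M{\left(G \right)} = -87$
$\left(-27076 + M{\left(40 \right)}\right) - 23711 = \left(-27076 - 87\right) - 23711 = -27163 - 23711 = -50874$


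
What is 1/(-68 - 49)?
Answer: -1/117 ≈ -0.0085470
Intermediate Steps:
1/(-68 - 49) = 1/(-117) = -1/117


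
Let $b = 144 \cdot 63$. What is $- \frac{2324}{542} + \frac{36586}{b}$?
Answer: $- \frac{313429}{1229256} \approx -0.25497$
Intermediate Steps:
$b = 9072$
$- \frac{2324}{542} + \frac{36586}{b} = - \frac{2324}{542} + \frac{36586}{9072} = \left(-2324\right) \frac{1}{542} + 36586 \cdot \frac{1}{9072} = - \frac{1162}{271} + \frac{18293}{4536} = - \frac{313429}{1229256}$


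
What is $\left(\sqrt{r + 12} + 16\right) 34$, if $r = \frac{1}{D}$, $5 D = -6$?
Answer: $544 + \frac{17 \sqrt{402}}{3} \approx 657.62$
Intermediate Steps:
$D = - \frac{6}{5}$ ($D = \frac{1}{5} \left(-6\right) = - \frac{6}{5} \approx -1.2$)
$r = - \frac{5}{6}$ ($r = \frac{1}{- \frac{6}{5}} = - \frac{5}{6} \approx -0.83333$)
$\left(\sqrt{r + 12} + 16\right) 34 = \left(\sqrt{- \frac{5}{6} + 12} + 16\right) 34 = \left(\sqrt{\frac{67}{6}} + 16\right) 34 = \left(\frac{\sqrt{402}}{6} + 16\right) 34 = \left(16 + \frac{\sqrt{402}}{6}\right) 34 = 544 + \frac{17 \sqrt{402}}{3}$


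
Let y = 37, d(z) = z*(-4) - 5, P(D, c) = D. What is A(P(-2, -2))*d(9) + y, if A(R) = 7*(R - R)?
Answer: 37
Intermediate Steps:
d(z) = -5 - 4*z (d(z) = -4*z - 5 = -5 - 4*z)
A(R) = 0 (A(R) = 7*0 = 0)
A(P(-2, -2))*d(9) + y = 0*(-5 - 4*9) + 37 = 0*(-5 - 36) + 37 = 0*(-41) + 37 = 0 + 37 = 37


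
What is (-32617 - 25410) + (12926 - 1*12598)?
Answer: -57699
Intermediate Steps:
(-32617 - 25410) + (12926 - 1*12598) = -58027 + (12926 - 12598) = -58027 + 328 = -57699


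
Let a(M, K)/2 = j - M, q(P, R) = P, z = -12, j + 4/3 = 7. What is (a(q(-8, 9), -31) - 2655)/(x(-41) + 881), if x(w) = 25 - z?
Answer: -7883/2754 ≈ -2.8624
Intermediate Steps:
j = 17/3 (j = -4/3 + 7 = 17/3 ≈ 5.6667)
a(M, K) = 34/3 - 2*M (a(M, K) = 2*(17/3 - M) = 34/3 - 2*M)
x(w) = 37 (x(w) = 25 - 1*(-12) = 25 + 12 = 37)
(a(q(-8, 9), -31) - 2655)/(x(-41) + 881) = ((34/3 - 2*(-8)) - 2655)/(37 + 881) = ((34/3 + 16) - 2655)/918 = (82/3 - 2655)*(1/918) = -7883/3*1/918 = -7883/2754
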